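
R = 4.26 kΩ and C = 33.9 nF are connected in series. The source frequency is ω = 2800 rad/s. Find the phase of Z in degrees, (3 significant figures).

X_C = 1/(ωC) = 10500 Ω
Z = 4260 − j10500 Ω
|Z| = √(4260² + 10500²) = 11400 Ω
∠Z = arctan(-10500/4260) = -68.0°

-68.0°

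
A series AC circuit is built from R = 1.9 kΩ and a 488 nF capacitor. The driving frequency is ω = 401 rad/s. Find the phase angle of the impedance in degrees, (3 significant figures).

X_C = 1/(ωC) = 5110 Ω
Z = 1900 − j5110 Ω
|Z| = √(1900² + 5110²) = 5450 Ω
∠Z = arctan(-5110/1900) = -69.6°

-69.6°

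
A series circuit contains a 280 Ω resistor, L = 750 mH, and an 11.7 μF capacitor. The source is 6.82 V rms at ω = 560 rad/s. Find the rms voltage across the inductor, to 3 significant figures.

7.40 V

X_L = ωL = 420 Ω
X_C = 1/(ωC) = 153 Ω
Net reactance X = X_L − X_C = 267 Ω
Z = 280 + j267 Ω
|Z| = √(280² + 267²) = 387 Ω
I = V/|Z| = 17.6 mA
V_L = I·|Z_L| = 0.0176 × 420 = 7.40 V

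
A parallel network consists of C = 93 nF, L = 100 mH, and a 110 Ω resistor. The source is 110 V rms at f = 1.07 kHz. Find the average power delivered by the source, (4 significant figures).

ω = 2πf = 6723 rad/s
X_L = ωL = 672.3 Ω
X_C = 1/(ωC) = 1599 Ω
Parallel: admittances add. Y = 1/R + 1/(jωL) + jωC
Y = (0.009091 − j0.0008622) S
|Y| = 0.009132 S → |Z| = 1/|Y| = 109.5 Ω, ∠Z = −∠Y = 5.418°
I = V/|Z| = 1.004 A
P = VI cos φ = 110 × 1.004 × cos(5.418°) = 110.0 W

110.0 W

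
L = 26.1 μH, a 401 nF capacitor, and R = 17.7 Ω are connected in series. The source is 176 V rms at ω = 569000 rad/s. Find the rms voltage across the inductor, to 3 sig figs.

127 V

X_L = ωL = 14.9 Ω
X_C = 1/(ωC) = 4.38 Ω
Net reactance X = X_L − X_C = 10.5 Ω
Z = 17.7 + j10.5 Ω
|Z| = √(17.7² + 10.5²) = 20.6 Ω
I = V/|Z| = 8.56 A
V_L = I·|Z_L| = 8.56 × 14.9 = 127 V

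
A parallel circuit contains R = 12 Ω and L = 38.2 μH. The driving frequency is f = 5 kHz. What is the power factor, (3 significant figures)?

ω = 2πf = 31420 rad/s
X_L = ωL = 1.20 Ω
Parallel: admittances add. Y = 1/R + 1/(jωL)
Y = (0.0833 − j0.833) S
|Y| = 0.837 S → |Z| = 1/|Y| = 1.19 Ω, ∠Z = −∠Y = 84.3°
cos φ = cos(84.3°) = 0.0995

0.0995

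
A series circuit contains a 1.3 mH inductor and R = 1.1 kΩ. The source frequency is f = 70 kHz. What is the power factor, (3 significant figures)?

0.887

ω = 2πf = 439800 rad/s
X_L = ωL = 572 Ω
Z = 1100 + j572 Ω
|Z| = √(1100² + 572²) = 1240 Ω
∠Z = arctan(572/1100) = 27.5°
cos φ = cos(27.5°) = 0.887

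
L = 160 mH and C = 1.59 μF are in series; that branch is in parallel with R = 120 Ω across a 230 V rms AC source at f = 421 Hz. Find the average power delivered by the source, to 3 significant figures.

ω = 2πf = 2645 rad/s
X_L = ωL = 423 Ω
X_C = 1/(ωC) = 238 Ω
Branch 1: Z₁ = R = 120 Ω
Branch 2 (series LC): Z₂ = j(X_L − X_C) = j185 Ω
Parallel: Z = Z₁Z₂/(Z₁+Z₂), |Z| = 101 Ω, ∠Z = 32.9°
I = V/|Z| = 2.28 A
P = VI cos φ = 230 × 2.28 × cos(32.9°) = 441 W

441 W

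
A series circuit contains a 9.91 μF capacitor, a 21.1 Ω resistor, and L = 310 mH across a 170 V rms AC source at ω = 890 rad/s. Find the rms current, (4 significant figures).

1.037 A

X_L = ωL = 275.9 Ω
X_C = 1/(ωC) = 113.4 Ω
Net reactance X = X_L − X_C = 162.5 Ω
Z = 21.10 + j162.5 Ω
|Z| = √(21.10² + 162.5²) = 163.9 Ω
I = V/|Z| = 170/163.9 = 1.037 A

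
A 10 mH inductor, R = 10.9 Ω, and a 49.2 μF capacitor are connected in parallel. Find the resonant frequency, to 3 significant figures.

227 Hz

ω₀ = 1/√(LC) = 1/√(0.01 × 4.92e-05) = 1426 rad/s
f₀ = ω₀/(2π) = 227 Hz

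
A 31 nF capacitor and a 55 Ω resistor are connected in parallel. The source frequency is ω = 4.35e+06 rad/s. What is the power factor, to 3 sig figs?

0.134

X_C = 1/(ωC) = 7.42 Ω
Parallel: admittances add. Y = 1/R + jωC
Y = (0.0182 + j0.135) S
|Y| = 0.136 S → |Z| = 1/|Y| = 7.35 Ω, ∠Z = −∠Y = -82.3°
cos φ = cos(-82.3°) = 0.134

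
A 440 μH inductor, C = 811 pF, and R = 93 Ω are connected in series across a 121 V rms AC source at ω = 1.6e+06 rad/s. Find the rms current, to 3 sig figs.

X_L = ωL = 704 Ω
X_C = 1/(ωC) = 771 Ω
Net reactance X = X_L − X_C = -66.7 Ω
Z = 93.0 − j66.7 Ω
|Z| = √(93.0² + 66.7²) = 114 Ω
I = V/|Z| = 121/114 = 1.06 A

1.06 A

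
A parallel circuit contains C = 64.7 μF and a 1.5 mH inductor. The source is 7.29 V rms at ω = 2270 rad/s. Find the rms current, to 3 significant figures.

X_L = ωL = 3.41 Ω
X_C = 1/(ωC) = 6.81 Ω
Parallel: admittances add. Y = 1/(jωL) + jωC
Y = (0 − j0.147) S
|Y| = 0.147 S → |Z| = 1/|Y| = 6.81 Ω, ∠Z = −∠Y = 90.0°
I = V/|Z| = 7.29/6.81 = 1.07 A

1.07 A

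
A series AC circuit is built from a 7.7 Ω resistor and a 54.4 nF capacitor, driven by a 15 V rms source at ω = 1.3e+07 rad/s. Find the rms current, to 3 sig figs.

X_C = 1/(ωC) = 1.41 Ω
Z = 7.70 − j1.41 Ω
|Z| = √(7.70² + 1.41²) = 7.83 Ω
I = V/|Z| = 15/7.83 = 1.92 A

1.92 A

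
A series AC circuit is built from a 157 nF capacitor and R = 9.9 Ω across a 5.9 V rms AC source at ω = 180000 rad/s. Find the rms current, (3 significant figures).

X_C = 1/(ωC) = 35.4 Ω
Z = 9.90 − j35.4 Ω
|Z| = √(9.90² + 35.4²) = 36.7 Ω
I = V/|Z| = 5.9/36.7 = 161 mA

161 mA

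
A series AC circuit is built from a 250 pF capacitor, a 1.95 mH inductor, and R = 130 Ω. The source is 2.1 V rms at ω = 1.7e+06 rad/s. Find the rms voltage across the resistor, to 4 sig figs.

0.2812 V

X_L = ωL = 3315 Ω
X_C = 1/(ωC) = 2353 Ω
Net reactance X = X_L − X_C = 962.1 Ω
Z = 130.0 + j962.1 Ω
|Z| = √(130.0² + 962.1²) = 970.8 Ω
I = V/|Z| = 2.163 mA
V_R = I·|Z_R| = 0.002163 × 130.0 = 0.2812 V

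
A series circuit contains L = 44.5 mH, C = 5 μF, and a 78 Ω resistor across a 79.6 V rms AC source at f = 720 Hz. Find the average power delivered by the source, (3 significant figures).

16.1 W

ω = 2πf = 4524 rad/s
X_L = ωL = 201 Ω
X_C = 1/(ωC) = 44.2 Ω
Net reactance X = X_L − X_C = 157 Ω
Z = 78.0 + j157 Ω
|Z| = √(78.0² + 157²) = 175 Ω
∠Z = arctan(157/78.0) = 63.6°
I = V/|Z| = 454 mA
P = VI cos φ = 79.6 × 0.454 × cos(63.6°) = 16.1 W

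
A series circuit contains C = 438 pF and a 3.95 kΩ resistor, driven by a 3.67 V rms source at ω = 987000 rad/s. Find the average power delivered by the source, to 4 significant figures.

X_C = 1/(ωC) = 2313 Ω
Z = 3950 − j2313 Ω
|Z| = √(3950² + 2313²) = 4577 Ω
∠Z = arctan(-2313/3950) = -30.35°
I = V/|Z| = 801.8 μA
P = VI cos φ = 3.67 × 0.0008018 × cos(-30.35°) = 2.539 mW

2.539 mW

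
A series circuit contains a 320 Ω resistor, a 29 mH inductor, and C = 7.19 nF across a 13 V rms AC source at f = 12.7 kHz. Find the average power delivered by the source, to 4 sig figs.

ω = 2πf = 79800 rad/s
X_L = ωL = 2314 Ω
X_C = 1/(ωC) = 1743 Ω
Net reactance X = X_L − X_C = 571.1 Ω
Z = 320.0 + j571.1 Ω
|Z| = √(320.0² + 571.1²) = 654.7 Ω
∠Z = arctan(571.1/320.0) = 60.74°
I = V/|Z| = 19.86 mA
P = VI cos φ = 13 × 0.01986 × cos(60.74°) = 126.2 mW

126.2 mW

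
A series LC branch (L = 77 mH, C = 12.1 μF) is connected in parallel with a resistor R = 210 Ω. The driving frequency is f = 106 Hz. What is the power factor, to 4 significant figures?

0.3276

ω = 2πf = 666.0 rad/s
X_L = ωL = 51.28 Ω
X_C = 1/(ωC) = 124.1 Ω
Branch 1: Z₁ = R = 210.0 Ω
Branch 2 (series LC): Z₂ = j(X_L − X_C) = −j72.80 Ω
Parallel: Z = Z₁Z₂/(Z₁+Z₂), |Z| = 68.79 Ω, ∠Z = -70.88°
cos φ = cos(-70.88°) = 0.3276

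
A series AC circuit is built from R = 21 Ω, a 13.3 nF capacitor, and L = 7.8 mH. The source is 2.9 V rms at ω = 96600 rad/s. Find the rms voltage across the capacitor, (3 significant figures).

69.4 V

X_L = ωL = 753 Ω
X_C = 1/(ωC) = 778 Ω
Net reactance X = X_L − X_C = -24.9 Ω
Z = 21.0 − j24.9 Ω
|Z| = √(21.0² + 24.9²) = 32.5 Ω
I = V/|Z| = 89.1 mA
V_C = I·|Z_C| = 0.0891 × 778 = 69.4 V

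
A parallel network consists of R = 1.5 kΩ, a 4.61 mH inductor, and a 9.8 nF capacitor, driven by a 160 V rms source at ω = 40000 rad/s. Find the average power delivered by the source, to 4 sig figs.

17.07 W

X_L = ωL = 184.4 Ω
X_C = 1/(ωC) = 2551 Ω
Parallel: admittances add. Y = 1/R + 1/(jωL) + jωC
Y = (0.0006667 − j0.005031) S
|Y| = 0.005075 S → |Z| = 1/|Y| = 197.0 Ω, ∠Z = −∠Y = 82.45°
I = V/|Z| = 812.0 mA
P = VI cos φ = 160 × 0.8120 × cos(82.45°) = 17.07 W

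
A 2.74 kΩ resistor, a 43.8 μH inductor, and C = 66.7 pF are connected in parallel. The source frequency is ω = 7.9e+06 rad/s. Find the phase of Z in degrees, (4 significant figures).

81.22°

X_L = ωL = 346.0 Ω
X_C = 1/(ωC) = 1898 Ω
Parallel: admittances add. Y = 1/R + 1/(jωL) + jωC
Y = (0.0003650 − j0.002363) S
|Y| = 0.002391 S → |Z| = 1/|Y| = 418.2 Ω, ∠Z = −∠Y = 81.22°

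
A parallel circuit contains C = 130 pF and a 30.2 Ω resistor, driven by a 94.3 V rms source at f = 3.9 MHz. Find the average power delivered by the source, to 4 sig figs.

294.5 W

ω = 2πf = 2.45e+07 rad/s
X_C = 1/(ωC) = 313.9 Ω
Parallel: admittances add. Y = 1/R + jωC
Y = (0.03311 + j0.003186) S
|Y| = 0.03327 S → |Z| = 1/|Y| = 30.06 Ω, ∠Z = −∠Y = -5.495°
I = V/|Z| = 3.137 A
P = VI cos φ = 94.3 × 3.137 × cos(-5.495°) = 294.5 W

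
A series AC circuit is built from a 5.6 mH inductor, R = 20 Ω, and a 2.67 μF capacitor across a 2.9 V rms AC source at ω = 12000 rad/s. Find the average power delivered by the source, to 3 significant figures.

99.2 mW

X_L = ωL = 67.2 Ω
X_C = 1/(ωC) = 31.2 Ω
Net reactance X = X_L − X_C = 36.0 Ω
Z = 20.0 + j36.0 Ω
|Z| = √(20.0² + 36.0²) = 41.2 Ω
∠Z = arctan(36.0/20.0) = 60.9°
I = V/|Z| = 70.4 mA
P = VI cos φ = 2.9 × 0.0704 × cos(60.9°) = 99.2 mW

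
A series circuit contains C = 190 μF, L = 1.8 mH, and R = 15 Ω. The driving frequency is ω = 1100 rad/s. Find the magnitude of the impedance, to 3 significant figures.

X_L = ωL = 1.98 Ω
X_C = 1/(ωC) = 4.78 Ω
Net reactance X = X_L − X_C = -2.80 Ω
Z = 15.0 − j2.80 Ω
|Z| = √(15.0² + 2.80²) = 15.3 Ω

15.3 Ω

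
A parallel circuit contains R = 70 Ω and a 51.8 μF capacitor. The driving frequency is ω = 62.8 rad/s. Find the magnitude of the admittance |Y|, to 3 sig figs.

X_C = 1/(ωC) = 307 Ω
Parallel: admittances add. Y = 1/R + jωC
Y = (0.0143 + j0.00325) S
|Y| = 0.0147 S → |Z| = 1/|Y| = 68.3 Ω, ∠Z = −∠Y = -12.8°

14.7 mS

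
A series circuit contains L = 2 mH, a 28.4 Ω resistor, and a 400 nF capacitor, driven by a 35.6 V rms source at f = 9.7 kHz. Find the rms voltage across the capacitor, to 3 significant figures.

17.0 V

ω = 2πf = 60950 rad/s
X_L = ωL = 122 Ω
X_C = 1/(ωC) = 41.0 Ω
Net reactance X = X_L − X_C = 80.9 Ω
Z = 28.4 + j80.9 Ω
|Z| = √(28.4² + 80.9²) = 85.7 Ω
I = V/|Z| = 415 mA
V_C = I·|Z_C| = 0.415 × 41.0 = 17.0 V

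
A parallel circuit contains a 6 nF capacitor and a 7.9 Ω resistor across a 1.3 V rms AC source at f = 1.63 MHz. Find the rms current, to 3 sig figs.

ω = 2πf = 1.024e+07 rad/s
X_C = 1/(ωC) = 16.3 Ω
Parallel: admittances add. Y = 1/R + jωC
Y = (0.127 + j0.0614) S
|Y| = 0.141 S → |Z| = 1/|Y| = 7.11 Ω, ∠Z = −∠Y = -25.9°
I = V/|Z| = 1.3/7.11 = 183 mA

183 mA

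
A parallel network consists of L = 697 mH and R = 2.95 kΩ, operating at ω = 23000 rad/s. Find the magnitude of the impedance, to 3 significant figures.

2900 Ω

X_L = ωL = 16000 Ω
Parallel: admittances add. Y = 1/R + 1/(jωL)
Y = (0.000339 − j6.24e-05) S
|Y| = 0.000345 S → |Z| = 1/|Y| = 2900 Ω, ∠Z = −∠Y = 10.4°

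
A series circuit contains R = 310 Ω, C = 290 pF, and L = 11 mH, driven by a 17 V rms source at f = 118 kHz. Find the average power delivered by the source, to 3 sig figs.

7.24 mW

ω = 2πf = 741400 rad/s
X_L = ωL = 8160 Ω
X_C = 1/(ωC) = 4650 Ω
Net reactance X = X_L − X_C = 3500 Ω
Z = 310 + j3500 Ω
|Z| = √(310² + 3500²) = 3520 Ω
∠Z = arctan(3500/310) = 84.9°
I = V/|Z| = 4.83 mA
P = VI cos φ = 17 × 0.00483 × cos(84.9°) = 7.24 mW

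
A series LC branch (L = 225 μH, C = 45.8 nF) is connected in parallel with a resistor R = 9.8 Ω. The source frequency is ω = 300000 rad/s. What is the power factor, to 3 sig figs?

0.474

X_L = ωL = 67.5 Ω
X_C = 1/(ωC) = 72.8 Ω
Branch 1: Z₁ = R = 9.80 Ω
Branch 2 (series LC): Z₂ = j(X_L − X_C) = −j5.28 Ω
Parallel: Z = Z₁Z₂/(Z₁+Z₂), |Z| = 4.65 Ω, ∠Z = -61.7°
cos φ = cos(-61.7°) = 0.474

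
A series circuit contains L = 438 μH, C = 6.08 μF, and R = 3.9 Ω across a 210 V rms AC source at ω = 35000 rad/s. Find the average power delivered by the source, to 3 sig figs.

1.34 kW

X_L = ωL = 15.3 Ω
X_C = 1/(ωC) = 4.70 Ω
Net reactance X = X_L − X_C = 10.6 Ω
Z = 3.90 + j10.6 Ω
|Z| = √(3.90² + 10.6²) = 11.3 Ω
∠Z = arctan(10.6/3.90) = 69.9°
I = V/|Z| = 18.5 A
P = VI cos φ = 210 × 18.5 × cos(69.9°) = 1.34 kW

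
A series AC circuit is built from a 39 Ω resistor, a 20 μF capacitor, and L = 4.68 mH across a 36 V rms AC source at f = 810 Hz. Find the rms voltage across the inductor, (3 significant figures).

ω = 2πf = 5089 rad/s
X_L = ωL = 23.8 Ω
X_C = 1/(ωC) = 9.82 Ω
Net reactance X = X_L − X_C = 14.0 Ω
Z = 39.0 + j14.0 Ω
|Z| = √(39.0² + 14.0²) = 41.4 Ω
I = V/|Z| = 869 mA
V_L = I·|Z_L| = 0.869 × 23.8 = 20.7 V

20.7 V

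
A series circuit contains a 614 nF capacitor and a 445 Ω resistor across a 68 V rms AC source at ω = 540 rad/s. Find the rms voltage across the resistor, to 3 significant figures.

9.93 V

X_C = 1/(ωC) = 3020 Ω
Z = 445 − j3020 Ω
|Z| = √(445² + 3020²) = 3050 Ω
I = V/|Z| = 22.3 mA
V_R = I·|Z_R| = 0.0223 × 445 = 9.93 V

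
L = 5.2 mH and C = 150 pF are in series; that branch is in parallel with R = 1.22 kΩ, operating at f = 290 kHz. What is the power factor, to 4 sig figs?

ω = 2πf = 1.822e+06 rad/s
X_L = ωL = 9475 Ω
X_C = 1/(ωC) = 3659 Ω
Branch 1: Z₁ = R = 1220 Ω
Branch 2 (series LC): Z₂ = j(X_L − X_C) = j5816 Ω
Parallel: Z = Z₁Z₂/(Z₁+Z₂), |Z| = 1194 Ω, ∠Z = 11.85°
cos φ = cos(11.85°) = 0.9787

0.9787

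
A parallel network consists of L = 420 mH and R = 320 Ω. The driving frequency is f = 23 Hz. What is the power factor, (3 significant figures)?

ω = 2πf = 144.5 rad/s
X_L = ωL = 60.7 Ω
Parallel: admittances add. Y = 1/R + 1/(jωL)
Y = (0.00313 − j0.0165) S
|Y| = 0.0168 S → |Z| = 1/|Y| = 59.6 Ω, ∠Z = −∠Y = 79.3°
cos φ = cos(79.3°) = 0.186

0.186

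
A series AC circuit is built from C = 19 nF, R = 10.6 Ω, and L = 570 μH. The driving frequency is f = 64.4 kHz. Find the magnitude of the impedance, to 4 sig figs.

101.1 Ω

ω = 2πf = 404600 rad/s
X_L = ωL = 230.6 Ω
X_C = 1/(ωC) = 130.1 Ω
Net reactance X = X_L − X_C = 100.6 Ω
Z = 10.60 + j100.6 Ω
|Z| = √(10.60² + 100.6²) = 101.1 Ω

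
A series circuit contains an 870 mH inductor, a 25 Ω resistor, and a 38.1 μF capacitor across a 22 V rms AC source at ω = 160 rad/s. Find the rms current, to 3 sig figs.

624 mA

X_L = ωL = 139 Ω
X_C = 1/(ωC) = 164 Ω
Net reactance X = X_L − X_C = -24.8 Ω
Z = 25.0 − j24.8 Ω
|Z| = √(25.0² + 24.8²) = 35.2 Ω
I = V/|Z| = 22/35.2 = 624 mA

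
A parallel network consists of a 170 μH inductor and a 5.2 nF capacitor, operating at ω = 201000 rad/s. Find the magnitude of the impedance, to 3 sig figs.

X_L = ωL = 34.2 Ω
X_C = 1/(ωC) = 957 Ω
Parallel: admittances add. Y = 1/(jωL) + jωC
Y = (0 − j0.0282) S
|Y| = 0.0282 S → |Z| = 1/|Y| = 35.4 Ω, ∠Z = −∠Y = 90.0°

35.4 Ω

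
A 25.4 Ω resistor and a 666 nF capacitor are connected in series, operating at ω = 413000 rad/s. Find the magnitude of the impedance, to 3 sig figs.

X_C = 1/(ωC) = 3.64 Ω
Z = 25.4 − j3.64 Ω
|Z| = √(25.4² + 3.64²) = 25.7 Ω

25.7 Ω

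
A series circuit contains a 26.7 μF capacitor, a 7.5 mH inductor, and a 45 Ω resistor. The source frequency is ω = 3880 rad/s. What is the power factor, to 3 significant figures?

X_L = ωL = 29.1 Ω
X_C = 1/(ωC) = 9.65 Ω
Net reactance X = X_L − X_C = 19.4 Ω
Z = 45.0 + j19.4 Ω
|Z| = √(45.0² + 19.4²) = 49.0 Ω
∠Z = arctan(19.4/45.0) = 23.4°
cos φ = cos(23.4°) = 0.918

0.918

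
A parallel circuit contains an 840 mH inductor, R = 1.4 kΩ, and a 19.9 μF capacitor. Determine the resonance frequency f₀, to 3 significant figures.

38.9 Hz

ω₀ = 1/√(LC) = 1/√(0.84 × 1.99e-05) = 244.6 rad/s
f₀ = ω₀/(2π) = 38.9 Hz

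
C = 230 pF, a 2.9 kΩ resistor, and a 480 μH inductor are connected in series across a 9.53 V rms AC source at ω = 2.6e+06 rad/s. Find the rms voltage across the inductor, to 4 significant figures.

4.058 V

X_L = ωL = 1248 Ω
X_C = 1/(ωC) = 1672 Ω
Net reactance X = X_L − X_C = -424.2 Ω
Z = 2900 − j424.2 Ω
|Z| = √(2900² + 424.2²) = 2931 Ω
I = V/|Z| = 3.252 mA
V_L = I·|Z_L| = 0.003252 × 1248 = 4.058 V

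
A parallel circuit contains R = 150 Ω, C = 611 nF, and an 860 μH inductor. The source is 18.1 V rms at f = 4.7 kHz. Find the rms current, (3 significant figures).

405 mA

ω = 2πf = 29530 rad/s
X_L = ωL = 25.4 Ω
X_C = 1/(ωC) = 55.4 Ω
Parallel: admittances add. Y = 1/R + 1/(jωL) + jωC
Y = (0.00667 − j0.0213) S
|Y| = 0.0223 S → |Z| = 1/|Y| = 44.7 Ω, ∠Z = −∠Y = 72.6°
I = V/|Z| = 18.1/44.7 = 405 mA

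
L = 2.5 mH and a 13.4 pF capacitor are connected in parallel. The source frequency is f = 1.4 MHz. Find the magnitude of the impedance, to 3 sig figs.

ω = 2πf = 8.796e+06 rad/s
X_L = ωL = 22000 Ω
X_C = 1/(ωC) = 8480 Ω
Parallel: admittances add. Y = 1/(jωL) + jωC
Y = (0 + j7.24e-05) S
|Y| = 7.24e-05 S → |Z| = 1/|Y| = 13800 Ω, ∠Z = −∠Y = -90.0°

13800 Ω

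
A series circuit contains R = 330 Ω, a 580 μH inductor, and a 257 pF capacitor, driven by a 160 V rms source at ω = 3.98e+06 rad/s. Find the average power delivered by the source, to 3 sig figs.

X_L = ωL = 2310 Ω
X_C = 1/(ωC) = 978 Ω
Net reactance X = X_L − X_C = 1330 Ω
Z = 330 + j1330 Ω
|Z| = √(330² + 1330²) = 1370 Ω
∠Z = arctan(1330/330) = 76.1°
I = V/|Z| = 117 mA
P = VI cos φ = 160 × 0.117 × cos(76.1°) = 4.49 W

4.49 W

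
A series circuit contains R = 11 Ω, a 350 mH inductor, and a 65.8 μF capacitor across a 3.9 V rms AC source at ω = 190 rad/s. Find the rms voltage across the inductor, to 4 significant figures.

X_L = ωL = 66.50 Ω
X_C = 1/(ωC) = 79.99 Ω
Net reactance X = X_L − X_C = -13.49 Ω
Z = 11.00 − j13.49 Ω
|Z| = √(11.00² + 13.49²) = 17.40 Ω
I = V/|Z| = 224.1 mA
V_L = I·|Z_L| = 0.2241 × 66.50 = 14.90 V

14.90 V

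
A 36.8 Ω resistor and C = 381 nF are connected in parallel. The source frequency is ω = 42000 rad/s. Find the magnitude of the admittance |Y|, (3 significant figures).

X_C = 1/(ωC) = 62.5 Ω
Parallel: admittances add. Y = 1/R + jωC
Y = (0.0272 + j0.0160) S
|Y| = 0.0315 S → |Z| = 1/|Y| = 31.7 Ω, ∠Z = −∠Y = -30.5°

31.5 mS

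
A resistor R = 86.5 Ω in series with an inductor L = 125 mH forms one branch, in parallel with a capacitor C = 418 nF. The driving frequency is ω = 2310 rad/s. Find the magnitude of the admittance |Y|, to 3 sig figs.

X_L = ωL = 289 Ω
X_C = 1/(ωC) = 1040 Ω
Branch 1 (R+jX_L): Z₁ = 86.5 + j289 Ω, |Z₁| = 301 Ω
Branch 2 (−jX_C): Z₂ = −j1040 Ω
Parallel: Z = Z₁Z₂/(Z₁+Z₂), |Z| = 415 Ω, ∠Z = 66.7°
|Y| = 1/|Z| = 2.41 mS

2.41 mS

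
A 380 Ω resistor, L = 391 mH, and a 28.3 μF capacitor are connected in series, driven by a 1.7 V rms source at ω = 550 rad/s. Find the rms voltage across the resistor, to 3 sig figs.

X_L = ωL = 215 Ω
X_C = 1/(ωC) = 64.2 Ω
Net reactance X = X_L − X_C = 151 Ω
Z = 380 + j151 Ω
|Z| = √(380² + 151²) = 409 Ω
I = V/|Z| = 4.16 mA
V_R = I·|Z_R| = 0.00416 × 380 = 1.58 V

1.58 V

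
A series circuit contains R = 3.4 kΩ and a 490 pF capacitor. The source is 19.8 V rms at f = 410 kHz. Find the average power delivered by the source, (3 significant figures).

ω = 2πf = 2.576e+06 rad/s
X_C = 1/(ωC) = 792 Ω
Z = 3400 − j792 Ω
|Z| = √(3400² + 792²) = 3490 Ω
∠Z = arctan(-792/3400) = -13.1°
I = V/|Z| = 5.67 mA
P = VI cos φ = 19.8 × 0.00567 × cos(-13.1°) = 109 mW

109 mW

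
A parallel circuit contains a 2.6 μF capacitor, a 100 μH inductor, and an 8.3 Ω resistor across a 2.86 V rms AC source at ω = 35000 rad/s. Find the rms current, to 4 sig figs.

X_L = ωL = 3.500 Ω
X_C = 1/(ωC) = 10.99 Ω
Parallel: admittances add. Y = 1/R + 1/(jωL) + jωC
Y = (0.1205 − j0.1947) S
|Y| = 0.2290 S → |Z| = 1/|Y| = 4.367 Ω, ∠Z = −∠Y = 58.25°
I = V/|Z| = 2.86/4.367 = 654.9 mA

654.9 mA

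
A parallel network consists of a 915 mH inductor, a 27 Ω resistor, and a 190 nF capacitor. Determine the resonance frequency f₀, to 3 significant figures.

ω₀ = 1/√(LC) = 1/√(0.915 × 1.9e-07) = 2398 rad/s
f₀ = ω₀/(2π) = 382 Hz

382 Hz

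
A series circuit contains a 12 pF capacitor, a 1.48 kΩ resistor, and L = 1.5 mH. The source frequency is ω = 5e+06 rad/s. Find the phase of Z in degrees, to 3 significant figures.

X_L = ωL = 7500 Ω
X_C = 1/(ωC) = 16700 Ω
Net reactance X = X_L − X_C = -9170 Ω
Z = 1480 − j9170 Ω
|Z| = √(1480² + 9170²) = 9290 Ω
∠Z = arctan(-9170/1480) = -80.8°

-80.8°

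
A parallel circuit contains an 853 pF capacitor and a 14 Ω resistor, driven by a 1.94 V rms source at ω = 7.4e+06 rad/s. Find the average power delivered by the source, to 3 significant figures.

269 mW

X_C = 1/(ωC) = 158 Ω
Parallel: admittances add. Y = 1/R + jωC
Y = (0.0714 + j0.00631) S
|Y| = 0.0717 S → |Z| = 1/|Y| = 13.9 Ω, ∠Z = −∠Y = -5.05°
I = V/|Z| = 139 mA
P = VI cos φ = 1.94 × 0.139 × cos(-5.05°) = 269 mW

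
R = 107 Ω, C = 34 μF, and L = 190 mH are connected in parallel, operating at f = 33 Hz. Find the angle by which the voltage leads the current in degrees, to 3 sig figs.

ω = 2πf = 207.3 rad/s
X_L = ωL = 39.4 Ω
X_C = 1/(ωC) = 142 Ω
Parallel: admittances add. Y = 1/R + 1/(jωL) + jωC
Y = (0.00935 − j0.0183) S
|Y| = 0.0206 S → |Z| = 1/|Y| = 48.6 Ω, ∠Z = −∠Y = 63.0°

63.0°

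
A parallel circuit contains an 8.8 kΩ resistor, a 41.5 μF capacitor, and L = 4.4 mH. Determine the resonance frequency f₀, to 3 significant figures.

372 Hz

ω₀ = 1/√(LC) = 1/√(0.0044 × 4.15e-05) = 2340 rad/s
f₀ = ω₀/(2π) = 372 Hz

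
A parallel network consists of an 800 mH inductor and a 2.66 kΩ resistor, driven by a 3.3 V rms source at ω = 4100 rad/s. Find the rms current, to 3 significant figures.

X_L = ωL = 3280 Ω
Parallel: admittances add. Y = 1/R + 1/(jωL)
Y = (0.000376 − j0.000305) S
|Y| = 0.000484 S → |Z| = 1/|Y| = 2070 Ω, ∠Z = −∠Y = 39.0°
I = V/|Z| = 3.3/2070 = 1.60 mA

1.60 mA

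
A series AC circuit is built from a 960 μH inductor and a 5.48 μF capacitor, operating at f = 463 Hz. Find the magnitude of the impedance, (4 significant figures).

ω = 2πf = 2909 rad/s
X_L = ωL = 2.793 Ω
X_C = 1/(ωC) = 62.73 Ω
Net reactance X = X_L − X_C = -59.93 Ω
Z = − j59.93 Ω
|Z| = √(0² + 59.93²) = 59.93 Ω

59.93 Ω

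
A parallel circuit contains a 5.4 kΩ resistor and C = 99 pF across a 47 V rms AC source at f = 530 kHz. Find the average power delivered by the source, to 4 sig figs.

409.1 mW

ω = 2πf = 3.33e+06 rad/s
X_C = 1/(ωC) = 3033 Ω
Parallel: admittances add. Y = 1/R + jωC
Y = (0.0001852 + j0.0003297) S
|Y| = 0.0003781 S → |Z| = 1/|Y| = 2645 Ω, ∠Z = −∠Y = -60.68°
I = V/|Z| = 17.77 mA
P = VI cos φ = 47 × 0.01777 × cos(-60.68°) = 409.1 mW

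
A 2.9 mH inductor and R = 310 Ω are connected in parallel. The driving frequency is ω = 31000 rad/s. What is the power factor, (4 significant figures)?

0.2785

X_L = ωL = 89.90 Ω
Parallel: admittances add. Y = 1/R + 1/(jωL)
Y = (0.003226 − j0.01112) S
|Y| = 0.01158 S → |Z| = 1/|Y| = 86.34 Ω, ∠Z = −∠Y = 73.83°
cos φ = cos(73.83°) = 0.2785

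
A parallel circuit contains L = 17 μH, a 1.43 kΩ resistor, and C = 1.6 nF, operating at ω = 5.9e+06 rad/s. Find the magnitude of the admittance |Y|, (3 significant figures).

X_L = ωL = 100 Ω
X_C = 1/(ωC) = 106 Ω
Parallel: admittances add. Y = 1/R + 1/(jωL) + jωC
Y = (0.000699 − j0.000530) S
|Y| = 0.000878 S → |Z| = 1/|Y| = 1140 Ω, ∠Z = −∠Y = 37.2°

878 μS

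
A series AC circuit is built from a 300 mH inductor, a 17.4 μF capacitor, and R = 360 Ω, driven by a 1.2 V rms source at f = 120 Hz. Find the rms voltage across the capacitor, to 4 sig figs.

0.2345 V

ω = 2πf = 754.0 rad/s
X_L = ωL = 226.2 Ω
X_C = 1/(ωC) = 76.22 Ω
Net reactance X = X_L − X_C = 150.0 Ω
Z = 360.0 + j150.0 Ω
|Z| = √(360.0² + 150.0²) = 390.0 Ω
I = V/|Z| = 3.077 mA
V_C = I·|Z_C| = 0.003077 × 76.22 = 0.2345 V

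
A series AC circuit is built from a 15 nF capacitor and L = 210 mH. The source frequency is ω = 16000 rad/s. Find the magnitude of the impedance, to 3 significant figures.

X_L = ωL = 3360 Ω
X_C = 1/(ωC) = 4170 Ω
Net reactance X = X_L − X_C = -807 Ω
Z = − j807 Ω
|Z| = √(0² + 807²) = 807 Ω

807 Ω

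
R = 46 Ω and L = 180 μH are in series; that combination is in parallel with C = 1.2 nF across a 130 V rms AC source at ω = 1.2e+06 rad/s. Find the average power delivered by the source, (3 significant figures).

X_L = ωL = 216 Ω
X_C = 1/(ωC) = 694 Ω
Branch 1 (R+jX_L): Z₁ = 46.0 + j216 Ω, |Z₁| = 221 Ω
Branch 2 (−jX_C): Z₂ = −j694 Ω
Parallel: Z = Z₁Z₂/(Z₁+Z₂), |Z| = 319 Ω, ∠Z = 72.5°
I = V/|Z| = 407 mA
P = VI cos φ = 130 × 0.407 × cos(72.5°) = 15.9 W

15.9 W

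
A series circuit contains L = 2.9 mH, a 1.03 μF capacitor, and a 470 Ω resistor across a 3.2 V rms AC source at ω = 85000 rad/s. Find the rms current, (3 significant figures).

X_L = ωL = 246 Ω
X_C = 1/(ωC) = 11.4 Ω
Net reactance X = X_L − X_C = 235 Ω
Z = 470 + j235 Ω
|Z| = √(470² + 235²) = 526 Ω
I = V/|Z| = 3.2/526 = 6.09 mA

6.09 mA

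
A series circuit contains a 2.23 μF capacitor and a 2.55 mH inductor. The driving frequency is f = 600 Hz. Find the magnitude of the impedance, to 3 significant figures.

ω = 2πf = 3770 rad/s
X_L = ωL = 9.61 Ω
X_C = 1/(ωC) = 119 Ω
Net reactance X = X_L − X_C = -109 Ω
Z = − j109 Ω
|Z| = √(0² + 109²) = 109 Ω

109 Ω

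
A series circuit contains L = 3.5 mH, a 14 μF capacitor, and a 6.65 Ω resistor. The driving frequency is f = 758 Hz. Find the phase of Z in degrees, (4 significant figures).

14.11°

ω = 2πf = 4763 rad/s
X_L = ωL = 16.67 Ω
X_C = 1/(ωC) = 15.00 Ω
Net reactance X = X_L − X_C = 1.672 Ω
Z = 6.650 + j1.672 Ω
|Z| = √(6.650² + 1.672²) = 6.857 Ω
∠Z = arctan(1.672/6.650) = 14.11°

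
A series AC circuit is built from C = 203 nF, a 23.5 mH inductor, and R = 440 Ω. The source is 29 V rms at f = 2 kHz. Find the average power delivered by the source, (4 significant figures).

ω = 2πf = 12570 rad/s
X_L = ωL = 295.3 Ω
X_C = 1/(ωC) = 392.0 Ω
Net reactance X = X_L − X_C = -96.70 Ω
Z = 440.0 − j96.70 Ω
|Z| = √(440.0² + 96.70²) = 450.5 Ω
∠Z = arctan(-96.70/440.0) = -12.39°
I = V/|Z| = 64.37 mA
P = VI cos φ = 29 × 0.06437 × cos(-12.39°) = 1.823 W

1.823 W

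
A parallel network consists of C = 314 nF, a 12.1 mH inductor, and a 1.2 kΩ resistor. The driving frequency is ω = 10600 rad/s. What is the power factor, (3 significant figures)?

0.183

X_L = ωL = 128 Ω
X_C = 1/(ωC) = 300 Ω
Parallel: admittances add. Y = 1/R + 1/(jωL) + jωC
Y = (0.000833 − j0.00447) S
|Y| = 0.00455 S → |Z| = 1/|Y| = 220 Ω, ∠Z = −∠Y = 79.4°
cos φ = cos(79.4°) = 0.183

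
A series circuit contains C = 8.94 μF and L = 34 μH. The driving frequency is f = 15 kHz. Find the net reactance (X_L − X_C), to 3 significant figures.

2.02 Ω

ω = 2πf = 94250 rad/s
X_L = ωL = 3.20 Ω
X_C = 1/(ωC) = 1.19 Ω
X = 3.20 − 1.19 = 2.02 Ω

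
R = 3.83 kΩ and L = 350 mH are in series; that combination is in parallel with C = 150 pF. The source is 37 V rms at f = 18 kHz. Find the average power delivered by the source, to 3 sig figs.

ω = 2πf = 113100 rad/s
X_L = ωL = 39600 Ω
X_C = 1/(ωC) = 58900 Ω
Branch 1 (R+jX_L): Z₁ = 3830 + j39600 Ω, |Z₁| = 39800 Ω
Branch 2 (−jX_C): Z₂ = −j58900 Ω
Parallel: Z = Z₁Z₂/(Z₁+Z₂), |Z| = 119000 Ω, ∠Z = 73.3°
I = V/|Z| = 312 μA
P = VI cos φ = 37 × 0.000312 × cos(73.3°) = 3.32 mW

3.32 mW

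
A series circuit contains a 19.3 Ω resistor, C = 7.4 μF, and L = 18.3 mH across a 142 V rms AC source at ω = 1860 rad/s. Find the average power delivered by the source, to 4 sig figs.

X_L = ωL = 34.04 Ω
X_C = 1/(ωC) = 72.65 Ω
Net reactance X = X_L − X_C = -38.62 Ω
Z = 19.30 − j38.62 Ω
|Z| = √(19.30² + 38.62²) = 43.17 Ω
∠Z = arctan(-38.62/19.30) = -63.44°
I = V/|Z| = 3.289 A
P = VI cos φ = 142 × 3.289 × cos(-63.44°) = 208.8 W

208.8 W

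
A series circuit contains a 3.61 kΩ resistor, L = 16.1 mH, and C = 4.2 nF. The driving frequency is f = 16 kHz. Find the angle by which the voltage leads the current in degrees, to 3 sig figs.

ω = 2πf = 100500 rad/s
X_L = ωL = 1620 Ω
X_C = 1/(ωC) = 2370 Ω
Net reactance X = X_L − X_C = -750 Ω
Z = 3610 − j750 Ω
|Z| = √(3610² + 750²) = 3690 Ω
∠Z = arctan(-750/3610) = -11.7°

-11.7°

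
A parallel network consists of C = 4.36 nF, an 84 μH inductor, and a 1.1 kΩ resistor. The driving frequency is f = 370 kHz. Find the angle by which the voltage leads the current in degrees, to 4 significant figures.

ω = 2πf = 2.325e+06 rad/s
X_L = ωL = 195.3 Ω
X_C = 1/(ωC) = 98.66 Ω
Parallel: admittances add. Y = 1/R + 1/(jωL) + jωC
Y = (0.0009091 + j0.005015) S
|Y| = 0.005097 S → |Z| = 1/|Y| = 196.2 Ω, ∠Z = −∠Y = -79.73°

-79.73°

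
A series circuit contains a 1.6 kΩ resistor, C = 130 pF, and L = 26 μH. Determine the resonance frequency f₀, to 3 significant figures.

ω₀ = 1/√(LC) = 1/√(2.6e-05 × 1.3e-10) = 1.72e+07 rad/s
f₀ = ω₀/(2π) = 2.74 MHz

2.74 MHz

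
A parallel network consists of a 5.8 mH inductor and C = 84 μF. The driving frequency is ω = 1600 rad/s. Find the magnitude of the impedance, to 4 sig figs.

X_L = ωL = 9.280 Ω
X_C = 1/(ωC) = 7.440 Ω
Parallel: admittances add. Y = 1/(jωL) + jωC
Y = (0 + j0.02664) S
|Y| = 0.02664 S → |Z| = 1/|Y| = 37.54 Ω, ∠Z = −∠Y = -90.00°

37.54 Ω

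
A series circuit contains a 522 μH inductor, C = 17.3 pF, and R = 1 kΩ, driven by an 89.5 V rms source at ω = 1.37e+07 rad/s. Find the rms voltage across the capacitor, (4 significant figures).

X_L = ωL = 7151 Ω
X_C = 1/(ωC) = 4219 Ω
Net reactance X = X_L − X_C = 2932 Ω
Z = 1000 + j2932 Ω
|Z| = √(1000² + 2932²) = 3098 Ω
I = V/|Z| = 28.89 mA
V_C = I·|Z_C| = 0.02889 × 4219 = 121.9 V

121.9 V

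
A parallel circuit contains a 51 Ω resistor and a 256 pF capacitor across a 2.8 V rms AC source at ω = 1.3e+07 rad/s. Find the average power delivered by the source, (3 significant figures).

154 mW

X_C = 1/(ωC) = 300 Ω
Parallel: admittances add. Y = 1/R + jωC
Y = (0.0196 + j0.00333) S
|Y| = 0.0199 S → |Z| = 1/|Y| = 50.3 Ω, ∠Z = −∠Y = -9.63°
I = V/|Z| = 55.7 mA
P = VI cos φ = 2.8 × 0.0557 × cos(-9.63°) = 154 mW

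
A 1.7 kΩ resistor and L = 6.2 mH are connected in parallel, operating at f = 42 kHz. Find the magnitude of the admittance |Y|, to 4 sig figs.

ω = 2πf = 263900 rad/s
X_L = ωL = 1636 Ω
Parallel: admittances add. Y = 1/R + 1/(jωL)
Y = (0.0005882 − j0.0006112) S
|Y| = 0.0008483 S → |Z| = 1/|Y| = 1179 Ω, ∠Z = −∠Y = 46.10°

848.3 μS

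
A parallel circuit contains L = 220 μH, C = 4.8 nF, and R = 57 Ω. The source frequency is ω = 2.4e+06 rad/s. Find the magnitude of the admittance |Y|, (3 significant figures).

X_L = ωL = 528 Ω
X_C = 1/(ωC) = 86.8 Ω
Parallel: admittances add. Y = 1/R + 1/(jωL) + jωC
Y = (0.0175 + j0.00963) S
|Y| = 0.0200 S → |Z| = 1/|Y| = 50.0 Ω, ∠Z = −∠Y = -28.8°

20.0 mS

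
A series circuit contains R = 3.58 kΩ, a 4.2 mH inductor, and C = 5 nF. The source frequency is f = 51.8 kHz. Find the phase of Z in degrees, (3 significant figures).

11.9°

ω = 2πf = 325500 rad/s
X_L = ωL = 1370 Ω
X_C = 1/(ωC) = 614 Ω
Net reactance X = X_L − X_C = 752 Ω
Z = 3580 + j752 Ω
|Z| = √(3580² + 752²) = 3660 Ω
∠Z = arctan(752/3580) = 11.9°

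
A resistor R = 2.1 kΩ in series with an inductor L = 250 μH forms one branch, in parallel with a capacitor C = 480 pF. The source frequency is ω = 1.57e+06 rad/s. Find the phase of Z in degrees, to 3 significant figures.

X_L = ωL = 392 Ω
X_C = 1/(ωC) = 1330 Ω
Branch 1 (R+jX_L): Z₁ = 2100 + j392 Ω, |Z₁| = 2140 Ω
Branch 2 (−jX_C): Z₂ = −j1330 Ω
Parallel: Z = Z₁Z₂/(Z₁+Z₂), |Z| = 1230 Ω, ∠Z = -55.4°

-55.4°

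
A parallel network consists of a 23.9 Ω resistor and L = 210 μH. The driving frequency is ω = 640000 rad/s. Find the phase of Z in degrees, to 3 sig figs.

X_L = ωL = 134 Ω
Parallel: admittances add. Y = 1/R + 1/(jωL)
Y = (0.0418 − j0.00744) S
|Y| = 0.0425 S → |Z| = 1/|Y| = 23.5 Ω, ∠Z = −∠Y = 10.1°

10.1°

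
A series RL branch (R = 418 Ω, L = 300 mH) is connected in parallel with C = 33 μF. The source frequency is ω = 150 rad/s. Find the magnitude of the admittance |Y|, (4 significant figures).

X_L = ωL = 45.00 Ω
X_C = 1/(ωC) = 202.0 Ω
Branch 1 (R+jX_L): Z₁ = 418.0 + j45.00 Ω, |Z₁| = 420.4 Ω
Branch 2 (−jX_C): Z₂ = −j202.0 Ω
Parallel: Z = Z₁Z₂/(Z₁+Z₂), |Z| = 190.2 Ω, ∠Z = -63.27°
|Y| = 1/|Z| = 5.257 mS

5.257 mS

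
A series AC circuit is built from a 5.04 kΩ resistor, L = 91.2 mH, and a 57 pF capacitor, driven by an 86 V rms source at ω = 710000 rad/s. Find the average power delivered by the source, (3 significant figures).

22.9 mW

X_L = ωL = 64800 Ω
X_C = 1/(ωC) = 24700 Ω
Net reactance X = X_L − X_C = 40000 Ω
Z = 5040 + j40000 Ω
|Z| = √(5040² + 40000²) = 40400 Ω
∠Z = arctan(40000/5040) = 82.8°
I = V/|Z| = 2.13 mA
P = VI cos φ = 86 × 0.00213 × cos(82.8°) = 22.9 mW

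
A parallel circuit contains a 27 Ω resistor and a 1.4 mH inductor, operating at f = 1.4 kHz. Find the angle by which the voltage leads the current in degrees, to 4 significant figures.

ω = 2πf = 8796 rad/s
X_L = ωL = 12.32 Ω
Parallel: admittances add. Y = 1/R + 1/(jωL)
Y = (0.03704 − j0.08120) S
|Y| = 0.08925 S → |Z| = 1/|Y| = 11.20 Ω, ∠Z = −∠Y = 65.48°

65.48°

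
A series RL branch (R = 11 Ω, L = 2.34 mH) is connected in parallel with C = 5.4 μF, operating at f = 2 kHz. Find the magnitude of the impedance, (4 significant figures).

25.23 Ω

ω = 2πf = 12570 rad/s
X_L = ωL = 29.41 Ω
X_C = 1/(ωC) = 14.74 Ω
Branch 1 (R+jX_L): Z₁ = 11.00 + j29.41 Ω, |Z₁| = 31.40 Ω
Branch 2 (−jX_C): Z₂ = −j14.74 Ω
Parallel: Z = Z₁Z₂/(Z₁+Z₂), |Z| = 25.23 Ω, ∠Z = -73.64°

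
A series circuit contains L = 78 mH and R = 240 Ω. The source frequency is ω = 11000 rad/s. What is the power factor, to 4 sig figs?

X_L = ωL = 858.0 Ω
Z = 240.0 + j858.0 Ω
|Z| = √(240.0² + 858.0²) = 890.9 Ω
∠Z = arctan(858.0/240.0) = 74.37°
cos φ = cos(74.37°) = 0.2694

0.2694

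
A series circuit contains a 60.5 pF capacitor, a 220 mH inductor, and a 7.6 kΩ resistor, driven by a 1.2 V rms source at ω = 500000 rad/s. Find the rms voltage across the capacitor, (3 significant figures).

0.513 V

X_L = ωL = 110000 Ω
X_C = 1/(ωC) = 33100 Ω
Net reactance X = X_L − X_C = 76900 Ω
Z = 7600 + j76900 Ω
|Z| = √(7600² + 76900²) = 77300 Ω
I = V/|Z| = 15.5 μA
V_C = I·|Z_C| = 1.55e-05 × 33100 = 0.513 V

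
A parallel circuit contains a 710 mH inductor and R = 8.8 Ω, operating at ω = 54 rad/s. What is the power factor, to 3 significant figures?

0.975

X_L = ωL = 38.3 Ω
Parallel: admittances add. Y = 1/R + 1/(jωL)
Y = (0.114 − j0.0261) S
|Y| = 0.117 S → |Z| = 1/|Y| = 8.58 Ω, ∠Z = −∠Y = 12.9°
cos φ = cos(12.9°) = 0.975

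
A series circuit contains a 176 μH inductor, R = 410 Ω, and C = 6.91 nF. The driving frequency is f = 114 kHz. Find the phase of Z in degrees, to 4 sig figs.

ω = 2πf = 716300 rad/s
X_L = ωL = 126.1 Ω
X_C = 1/(ωC) = 202.0 Ω
Net reactance X = X_L − X_C = -75.97 Ω
Z = 410.0 − j75.97 Ω
|Z| = √(410.0² + 75.97²) = 417.0 Ω
∠Z = arctan(-75.97/410.0) = -10.50°

-10.50°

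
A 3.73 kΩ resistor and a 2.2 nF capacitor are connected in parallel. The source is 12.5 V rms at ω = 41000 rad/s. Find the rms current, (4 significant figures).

3.536 mA

X_C = 1/(ωC) = 11090 Ω
Parallel: admittances add. Y = 1/R + jωC
Y = (0.0002681 + j9.02e-05) S
|Y| = 0.0002829 S → |Z| = 1/|Y| = 3535 Ω, ∠Z = −∠Y = -18.60°
I = V/|Z| = 12.5/3535 = 3.536 mA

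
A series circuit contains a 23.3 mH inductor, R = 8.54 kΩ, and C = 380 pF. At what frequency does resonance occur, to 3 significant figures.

53.5 kHz

ω₀ = 1/√(LC) = 1/√(0.0233 × 3.8e-10) = 336100 rad/s
f₀ = ω₀/(2π) = 53.5 kHz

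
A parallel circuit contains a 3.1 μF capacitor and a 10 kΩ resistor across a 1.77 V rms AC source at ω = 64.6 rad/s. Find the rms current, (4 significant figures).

396.2 μA

X_C = 1/(ωC) = 4994 Ω
Parallel: admittances add. Y = 1/R + jωC
Y = (0.0001000 + j0.0002003) S
|Y| = 0.0002238 S → |Z| = 1/|Y| = 4467 Ω, ∠Z = −∠Y = -63.46°
I = V/|Z| = 1.77/4467 = 396.2 μA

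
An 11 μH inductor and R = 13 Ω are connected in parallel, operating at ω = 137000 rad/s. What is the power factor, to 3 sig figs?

0.115

X_L = ωL = 1.51 Ω
Parallel: admittances add. Y = 1/R + 1/(jωL)
Y = (0.0769 − j0.664) S
|Y| = 0.668 S → |Z| = 1/|Y| = 1.50 Ω, ∠Z = −∠Y = 83.4°
cos φ = cos(83.4°) = 0.115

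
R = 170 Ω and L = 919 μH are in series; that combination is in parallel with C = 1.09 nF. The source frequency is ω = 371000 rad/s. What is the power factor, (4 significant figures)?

0.5159

X_L = ωL = 340.9 Ω
X_C = 1/(ωC) = 2473 Ω
Branch 1 (R+jX_L): Z₁ = 170.0 + j340.9 Ω, |Z₁| = 381.0 Ω
Branch 2 (−jX_C): Z₂ = −j2473 Ω
Parallel: Z = Z₁Z₂/(Z₁+Z₂), |Z| = 440.5 Ω, ∠Z = 58.94°
cos φ = cos(58.94°) = 0.5159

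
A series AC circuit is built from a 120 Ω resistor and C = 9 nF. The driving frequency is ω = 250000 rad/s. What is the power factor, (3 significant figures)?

0.261

X_C = 1/(ωC) = 444 Ω
Z = 120 − j444 Ω
|Z| = √(120² + 444²) = 460 Ω
∠Z = arctan(-444/120) = -74.9°
cos φ = cos(-74.9°) = 0.261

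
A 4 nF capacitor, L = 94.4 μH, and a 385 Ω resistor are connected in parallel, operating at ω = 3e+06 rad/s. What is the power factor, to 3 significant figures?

0.293

X_L = ωL = 283 Ω
X_C = 1/(ωC) = 83.3 Ω
Parallel: admittances add. Y = 1/R + 1/(jωL) + jωC
Y = (0.00260 + j0.00847) S
|Y| = 0.00886 S → |Z| = 1/|Y| = 113 Ω, ∠Z = −∠Y = -72.9°
cos φ = cos(-72.9°) = 0.293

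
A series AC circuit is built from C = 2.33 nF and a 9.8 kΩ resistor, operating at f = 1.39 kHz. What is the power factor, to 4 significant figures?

0.1956

ω = 2πf = 8734 rad/s
X_C = 1/(ωC) = 49140 Ω
Z = 9800 − j49140 Ω
|Z| = √(9800² + 49140²) = 50110 Ω
∠Z = arctan(-49140/9800) = -78.72°
cos φ = cos(-78.72°) = 0.1956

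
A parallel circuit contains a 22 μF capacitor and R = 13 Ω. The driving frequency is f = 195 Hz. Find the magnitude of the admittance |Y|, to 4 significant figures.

ω = 2πf = 1225 rad/s
X_C = 1/(ωC) = 37.10 Ω
Parallel: admittances add. Y = 1/R + jωC
Y = (0.07692 + j0.02695) S
|Y| = 0.08151 S → |Z| = 1/|Y| = 12.27 Ω, ∠Z = −∠Y = -19.31°

81.51 mS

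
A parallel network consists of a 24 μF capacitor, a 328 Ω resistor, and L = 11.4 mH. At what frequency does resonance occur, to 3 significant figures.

ω₀ = 1/√(LC) = 1/√(0.0114 × 2.4e-05) = 1912 rad/s
f₀ = ω₀/(2π) = 304 Hz

304 Hz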